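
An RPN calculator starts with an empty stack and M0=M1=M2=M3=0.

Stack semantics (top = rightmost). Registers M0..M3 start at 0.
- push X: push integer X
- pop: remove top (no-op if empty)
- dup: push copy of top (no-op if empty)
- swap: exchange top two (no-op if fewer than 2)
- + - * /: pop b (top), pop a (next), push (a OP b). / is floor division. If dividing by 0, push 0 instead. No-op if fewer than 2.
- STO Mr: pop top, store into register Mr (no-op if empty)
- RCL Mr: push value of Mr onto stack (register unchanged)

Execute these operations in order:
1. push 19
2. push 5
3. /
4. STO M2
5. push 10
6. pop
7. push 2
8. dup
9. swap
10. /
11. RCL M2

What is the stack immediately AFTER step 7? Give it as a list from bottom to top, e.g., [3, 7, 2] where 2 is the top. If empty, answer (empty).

After op 1 (push 19): stack=[19] mem=[0,0,0,0]
After op 2 (push 5): stack=[19,5] mem=[0,0,0,0]
After op 3 (/): stack=[3] mem=[0,0,0,0]
After op 4 (STO M2): stack=[empty] mem=[0,0,3,0]
After op 5 (push 10): stack=[10] mem=[0,0,3,0]
After op 6 (pop): stack=[empty] mem=[0,0,3,0]
After op 7 (push 2): stack=[2] mem=[0,0,3,0]

[2]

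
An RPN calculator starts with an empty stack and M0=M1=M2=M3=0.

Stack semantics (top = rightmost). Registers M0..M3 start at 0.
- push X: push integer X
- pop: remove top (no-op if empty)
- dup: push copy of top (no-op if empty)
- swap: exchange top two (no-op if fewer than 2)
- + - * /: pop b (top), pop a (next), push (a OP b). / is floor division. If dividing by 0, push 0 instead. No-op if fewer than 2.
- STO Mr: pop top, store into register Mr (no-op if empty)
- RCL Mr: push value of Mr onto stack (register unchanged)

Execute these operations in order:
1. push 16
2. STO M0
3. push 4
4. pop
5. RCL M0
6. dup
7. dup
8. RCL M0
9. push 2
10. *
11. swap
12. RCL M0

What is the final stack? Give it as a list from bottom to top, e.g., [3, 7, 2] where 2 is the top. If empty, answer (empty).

After op 1 (push 16): stack=[16] mem=[0,0,0,0]
After op 2 (STO M0): stack=[empty] mem=[16,0,0,0]
After op 3 (push 4): stack=[4] mem=[16,0,0,0]
After op 4 (pop): stack=[empty] mem=[16,0,0,0]
After op 5 (RCL M0): stack=[16] mem=[16,0,0,0]
After op 6 (dup): stack=[16,16] mem=[16,0,0,0]
After op 7 (dup): stack=[16,16,16] mem=[16,0,0,0]
After op 8 (RCL M0): stack=[16,16,16,16] mem=[16,0,0,0]
After op 9 (push 2): stack=[16,16,16,16,2] mem=[16,0,0,0]
After op 10 (*): stack=[16,16,16,32] mem=[16,0,0,0]
After op 11 (swap): stack=[16,16,32,16] mem=[16,0,0,0]
After op 12 (RCL M0): stack=[16,16,32,16,16] mem=[16,0,0,0]

Answer: [16, 16, 32, 16, 16]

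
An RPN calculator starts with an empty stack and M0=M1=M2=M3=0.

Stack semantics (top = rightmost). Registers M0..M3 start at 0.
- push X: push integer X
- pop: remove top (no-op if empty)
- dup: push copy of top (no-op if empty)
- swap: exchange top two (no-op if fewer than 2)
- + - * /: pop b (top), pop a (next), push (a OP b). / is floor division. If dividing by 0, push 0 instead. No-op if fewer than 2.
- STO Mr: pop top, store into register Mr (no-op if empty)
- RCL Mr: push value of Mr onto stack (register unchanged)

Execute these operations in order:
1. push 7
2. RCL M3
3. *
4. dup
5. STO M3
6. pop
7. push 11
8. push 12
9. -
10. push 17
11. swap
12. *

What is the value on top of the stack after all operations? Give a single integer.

After op 1 (push 7): stack=[7] mem=[0,0,0,0]
After op 2 (RCL M3): stack=[7,0] mem=[0,0,0,0]
After op 3 (*): stack=[0] mem=[0,0,0,0]
After op 4 (dup): stack=[0,0] mem=[0,0,0,0]
After op 5 (STO M3): stack=[0] mem=[0,0,0,0]
After op 6 (pop): stack=[empty] mem=[0,0,0,0]
After op 7 (push 11): stack=[11] mem=[0,0,0,0]
After op 8 (push 12): stack=[11,12] mem=[0,0,0,0]
After op 9 (-): stack=[-1] mem=[0,0,0,0]
After op 10 (push 17): stack=[-1,17] mem=[0,0,0,0]
After op 11 (swap): stack=[17,-1] mem=[0,0,0,0]
After op 12 (*): stack=[-17] mem=[0,0,0,0]

Answer: -17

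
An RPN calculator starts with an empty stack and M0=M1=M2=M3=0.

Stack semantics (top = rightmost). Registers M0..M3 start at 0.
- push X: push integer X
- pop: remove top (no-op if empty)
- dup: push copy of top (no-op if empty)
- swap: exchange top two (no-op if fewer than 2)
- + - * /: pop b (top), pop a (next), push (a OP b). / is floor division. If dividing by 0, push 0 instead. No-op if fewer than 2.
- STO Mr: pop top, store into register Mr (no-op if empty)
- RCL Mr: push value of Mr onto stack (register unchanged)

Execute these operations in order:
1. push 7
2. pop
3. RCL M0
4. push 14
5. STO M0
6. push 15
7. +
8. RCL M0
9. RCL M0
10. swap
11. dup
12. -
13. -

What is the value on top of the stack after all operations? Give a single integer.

Answer: 14

Derivation:
After op 1 (push 7): stack=[7] mem=[0,0,0,0]
After op 2 (pop): stack=[empty] mem=[0,0,0,0]
After op 3 (RCL M0): stack=[0] mem=[0,0,0,0]
After op 4 (push 14): stack=[0,14] mem=[0,0,0,0]
After op 5 (STO M0): stack=[0] mem=[14,0,0,0]
After op 6 (push 15): stack=[0,15] mem=[14,0,0,0]
After op 7 (+): stack=[15] mem=[14,0,0,0]
After op 8 (RCL M0): stack=[15,14] mem=[14,0,0,0]
After op 9 (RCL M0): stack=[15,14,14] mem=[14,0,0,0]
After op 10 (swap): stack=[15,14,14] mem=[14,0,0,0]
After op 11 (dup): stack=[15,14,14,14] mem=[14,0,0,0]
After op 12 (-): stack=[15,14,0] mem=[14,0,0,0]
After op 13 (-): stack=[15,14] mem=[14,0,0,0]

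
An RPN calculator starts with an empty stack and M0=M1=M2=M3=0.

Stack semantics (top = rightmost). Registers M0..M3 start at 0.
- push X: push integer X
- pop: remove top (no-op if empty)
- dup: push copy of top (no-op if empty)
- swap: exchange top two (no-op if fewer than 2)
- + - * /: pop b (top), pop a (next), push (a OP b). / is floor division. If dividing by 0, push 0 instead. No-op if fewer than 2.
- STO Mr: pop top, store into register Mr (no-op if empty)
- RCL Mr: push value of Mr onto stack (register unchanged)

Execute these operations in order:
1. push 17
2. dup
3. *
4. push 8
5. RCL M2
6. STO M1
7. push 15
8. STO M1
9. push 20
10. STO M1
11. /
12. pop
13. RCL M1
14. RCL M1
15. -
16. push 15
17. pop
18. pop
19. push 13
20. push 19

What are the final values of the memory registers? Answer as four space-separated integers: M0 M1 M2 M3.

After op 1 (push 17): stack=[17] mem=[0,0,0,0]
After op 2 (dup): stack=[17,17] mem=[0,0,0,0]
After op 3 (*): stack=[289] mem=[0,0,0,0]
After op 4 (push 8): stack=[289,8] mem=[0,0,0,0]
After op 5 (RCL M2): stack=[289,8,0] mem=[0,0,0,0]
After op 6 (STO M1): stack=[289,8] mem=[0,0,0,0]
After op 7 (push 15): stack=[289,8,15] mem=[0,0,0,0]
After op 8 (STO M1): stack=[289,8] mem=[0,15,0,0]
After op 9 (push 20): stack=[289,8,20] mem=[0,15,0,0]
After op 10 (STO M1): stack=[289,8] mem=[0,20,0,0]
After op 11 (/): stack=[36] mem=[0,20,0,0]
After op 12 (pop): stack=[empty] mem=[0,20,0,0]
After op 13 (RCL M1): stack=[20] mem=[0,20,0,0]
After op 14 (RCL M1): stack=[20,20] mem=[0,20,0,0]
After op 15 (-): stack=[0] mem=[0,20,0,0]
After op 16 (push 15): stack=[0,15] mem=[0,20,0,0]
After op 17 (pop): stack=[0] mem=[0,20,0,0]
After op 18 (pop): stack=[empty] mem=[0,20,0,0]
After op 19 (push 13): stack=[13] mem=[0,20,0,0]
After op 20 (push 19): stack=[13,19] mem=[0,20,0,0]

Answer: 0 20 0 0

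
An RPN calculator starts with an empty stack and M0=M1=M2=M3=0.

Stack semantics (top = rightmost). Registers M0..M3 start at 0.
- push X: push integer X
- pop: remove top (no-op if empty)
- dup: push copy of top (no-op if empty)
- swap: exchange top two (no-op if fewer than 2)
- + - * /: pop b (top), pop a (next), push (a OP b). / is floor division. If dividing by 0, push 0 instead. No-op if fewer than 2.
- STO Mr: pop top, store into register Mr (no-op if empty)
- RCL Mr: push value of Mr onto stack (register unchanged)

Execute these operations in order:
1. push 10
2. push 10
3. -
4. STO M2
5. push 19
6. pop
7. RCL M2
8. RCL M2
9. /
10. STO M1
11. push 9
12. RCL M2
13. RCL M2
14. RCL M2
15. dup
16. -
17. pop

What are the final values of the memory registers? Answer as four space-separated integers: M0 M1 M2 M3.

Answer: 0 0 0 0

Derivation:
After op 1 (push 10): stack=[10] mem=[0,0,0,0]
After op 2 (push 10): stack=[10,10] mem=[0,0,0,0]
After op 3 (-): stack=[0] mem=[0,0,0,0]
After op 4 (STO M2): stack=[empty] mem=[0,0,0,0]
After op 5 (push 19): stack=[19] mem=[0,0,0,0]
After op 6 (pop): stack=[empty] mem=[0,0,0,0]
After op 7 (RCL M2): stack=[0] mem=[0,0,0,0]
After op 8 (RCL M2): stack=[0,0] mem=[0,0,0,0]
After op 9 (/): stack=[0] mem=[0,0,0,0]
After op 10 (STO M1): stack=[empty] mem=[0,0,0,0]
After op 11 (push 9): stack=[9] mem=[0,0,0,0]
After op 12 (RCL M2): stack=[9,0] mem=[0,0,0,0]
After op 13 (RCL M2): stack=[9,0,0] mem=[0,0,0,0]
After op 14 (RCL M2): stack=[9,0,0,0] mem=[0,0,0,0]
After op 15 (dup): stack=[9,0,0,0,0] mem=[0,0,0,0]
After op 16 (-): stack=[9,0,0,0] mem=[0,0,0,0]
After op 17 (pop): stack=[9,0,0] mem=[0,0,0,0]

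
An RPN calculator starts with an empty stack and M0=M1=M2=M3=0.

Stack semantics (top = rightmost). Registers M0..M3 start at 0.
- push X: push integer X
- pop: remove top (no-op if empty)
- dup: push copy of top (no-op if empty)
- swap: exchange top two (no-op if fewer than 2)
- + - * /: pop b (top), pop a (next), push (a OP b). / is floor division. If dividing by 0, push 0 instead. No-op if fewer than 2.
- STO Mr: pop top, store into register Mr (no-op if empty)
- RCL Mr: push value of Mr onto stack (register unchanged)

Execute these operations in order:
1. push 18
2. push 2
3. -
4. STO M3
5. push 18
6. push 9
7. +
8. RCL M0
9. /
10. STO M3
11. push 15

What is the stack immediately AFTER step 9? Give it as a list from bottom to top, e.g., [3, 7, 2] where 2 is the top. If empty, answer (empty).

After op 1 (push 18): stack=[18] mem=[0,0,0,0]
After op 2 (push 2): stack=[18,2] mem=[0,0,0,0]
After op 3 (-): stack=[16] mem=[0,0,0,0]
After op 4 (STO M3): stack=[empty] mem=[0,0,0,16]
After op 5 (push 18): stack=[18] mem=[0,0,0,16]
After op 6 (push 9): stack=[18,9] mem=[0,0,0,16]
After op 7 (+): stack=[27] mem=[0,0,0,16]
After op 8 (RCL M0): stack=[27,0] mem=[0,0,0,16]
After op 9 (/): stack=[0] mem=[0,0,0,16]

[0]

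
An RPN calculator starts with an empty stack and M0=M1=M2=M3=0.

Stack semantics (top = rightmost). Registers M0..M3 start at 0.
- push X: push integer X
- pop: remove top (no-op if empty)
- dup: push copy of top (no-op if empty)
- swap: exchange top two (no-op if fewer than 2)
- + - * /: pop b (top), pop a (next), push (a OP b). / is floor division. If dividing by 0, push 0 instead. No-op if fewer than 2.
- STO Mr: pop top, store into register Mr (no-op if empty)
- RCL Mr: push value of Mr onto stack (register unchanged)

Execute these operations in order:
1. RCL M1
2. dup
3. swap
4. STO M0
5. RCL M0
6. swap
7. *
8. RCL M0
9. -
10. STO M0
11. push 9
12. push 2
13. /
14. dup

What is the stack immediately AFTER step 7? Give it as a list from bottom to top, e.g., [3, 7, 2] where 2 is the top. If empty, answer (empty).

After op 1 (RCL M1): stack=[0] mem=[0,0,0,0]
After op 2 (dup): stack=[0,0] mem=[0,0,0,0]
After op 3 (swap): stack=[0,0] mem=[0,0,0,0]
After op 4 (STO M0): stack=[0] mem=[0,0,0,0]
After op 5 (RCL M0): stack=[0,0] mem=[0,0,0,0]
After op 6 (swap): stack=[0,0] mem=[0,0,0,0]
After op 7 (*): stack=[0] mem=[0,0,0,0]

[0]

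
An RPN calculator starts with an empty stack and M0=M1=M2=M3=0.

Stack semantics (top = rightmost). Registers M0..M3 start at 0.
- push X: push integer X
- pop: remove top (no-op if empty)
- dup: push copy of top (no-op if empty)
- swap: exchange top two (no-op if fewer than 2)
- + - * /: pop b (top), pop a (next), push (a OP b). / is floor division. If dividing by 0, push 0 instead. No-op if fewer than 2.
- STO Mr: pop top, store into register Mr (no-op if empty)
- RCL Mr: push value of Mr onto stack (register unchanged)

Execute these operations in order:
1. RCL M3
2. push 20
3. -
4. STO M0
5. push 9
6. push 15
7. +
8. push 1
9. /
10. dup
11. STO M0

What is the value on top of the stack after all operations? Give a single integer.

Answer: 24

Derivation:
After op 1 (RCL M3): stack=[0] mem=[0,0,0,0]
After op 2 (push 20): stack=[0,20] mem=[0,0,0,0]
After op 3 (-): stack=[-20] mem=[0,0,0,0]
After op 4 (STO M0): stack=[empty] mem=[-20,0,0,0]
After op 5 (push 9): stack=[9] mem=[-20,0,0,0]
After op 6 (push 15): stack=[9,15] mem=[-20,0,0,0]
After op 7 (+): stack=[24] mem=[-20,0,0,0]
After op 8 (push 1): stack=[24,1] mem=[-20,0,0,0]
After op 9 (/): stack=[24] mem=[-20,0,0,0]
After op 10 (dup): stack=[24,24] mem=[-20,0,0,0]
After op 11 (STO M0): stack=[24] mem=[24,0,0,0]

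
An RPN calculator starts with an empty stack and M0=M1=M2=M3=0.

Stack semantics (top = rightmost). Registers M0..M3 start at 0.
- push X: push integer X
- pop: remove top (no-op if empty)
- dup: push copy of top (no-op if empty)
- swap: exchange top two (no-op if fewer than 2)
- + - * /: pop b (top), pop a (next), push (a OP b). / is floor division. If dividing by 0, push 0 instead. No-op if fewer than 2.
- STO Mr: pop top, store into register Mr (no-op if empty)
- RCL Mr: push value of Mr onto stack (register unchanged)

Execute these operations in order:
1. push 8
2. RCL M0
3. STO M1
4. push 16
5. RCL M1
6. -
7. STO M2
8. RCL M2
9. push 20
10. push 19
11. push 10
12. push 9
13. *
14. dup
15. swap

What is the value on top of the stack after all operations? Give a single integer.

Answer: 90

Derivation:
After op 1 (push 8): stack=[8] mem=[0,0,0,0]
After op 2 (RCL M0): stack=[8,0] mem=[0,0,0,0]
After op 3 (STO M1): stack=[8] mem=[0,0,0,0]
After op 4 (push 16): stack=[8,16] mem=[0,0,0,0]
After op 5 (RCL M1): stack=[8,16,0] mem=[0,0,0,0]
After op 6 (-): stack=[8,16] mem=[0,0,0,0]
After op 7 (STO M2): stack=[8] mem=[0,0,16,0]
After op 8 (RCL M2): stack=[8,16] mem=[0,0,16,0]
After op 9 (push 20): stack=[8,16,20] mem=[0,0,16,0]
After op 10 (push 19): stack=[8,16,20,19] mem=[0,0,16,0]
After op 11 (push 10): stack=[8,16,20,19,10] mem=[0,0,16,0]
After op 12 (push 9): stack=[8,16,20,19,10,9] mem=[0,0,16,0]
After op 13 (*): stack=[8,16,20,19,90] mem=[0,0,16,0]
After op 14 (dup): stack=[8,16,20,19,90,90] mem=[0,0,16,0]
After op 15 (swap): stack=[8,16,20,19,90,90] mem=[0,0,16,0]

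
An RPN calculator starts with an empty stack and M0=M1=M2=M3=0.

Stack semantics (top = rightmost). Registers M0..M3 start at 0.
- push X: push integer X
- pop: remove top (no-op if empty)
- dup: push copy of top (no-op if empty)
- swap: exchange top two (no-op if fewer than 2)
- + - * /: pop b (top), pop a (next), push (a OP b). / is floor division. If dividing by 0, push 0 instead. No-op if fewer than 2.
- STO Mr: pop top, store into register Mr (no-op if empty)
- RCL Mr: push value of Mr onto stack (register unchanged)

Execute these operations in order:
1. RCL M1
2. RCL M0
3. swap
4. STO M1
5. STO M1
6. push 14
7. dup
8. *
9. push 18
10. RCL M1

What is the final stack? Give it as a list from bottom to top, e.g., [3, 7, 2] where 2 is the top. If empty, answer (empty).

After op 1 (RCL M1): stack=[0] mem=[0,0,0,0]
After op 2 (RCL M0): stack=[0,0] mem=[0,0,0,0]
After op 3 (swap): stack=[0,0] mem=[0,0,0,0]
After op 4 (STO M1): stack=[0] mem=[0,0,0,0]
After op 5 (STO M1): stack=[empty] mem=[0,0,0,0]
After op 6 (push 14): stack=[14] mem=[0,0,0,0]
After op 7 (dup): stack=[14,14] mem=[0,0,0,0]
After op 8 (*): stack=[196] mem=[0,0,0,0]
After op 9 (push 18): stack=[196,18] mem=[0,0,0,0]
After op 10 (RCL M1): stack=[196,18,0] mem=[0,0,0,0]

Answer: [196, 18, 0]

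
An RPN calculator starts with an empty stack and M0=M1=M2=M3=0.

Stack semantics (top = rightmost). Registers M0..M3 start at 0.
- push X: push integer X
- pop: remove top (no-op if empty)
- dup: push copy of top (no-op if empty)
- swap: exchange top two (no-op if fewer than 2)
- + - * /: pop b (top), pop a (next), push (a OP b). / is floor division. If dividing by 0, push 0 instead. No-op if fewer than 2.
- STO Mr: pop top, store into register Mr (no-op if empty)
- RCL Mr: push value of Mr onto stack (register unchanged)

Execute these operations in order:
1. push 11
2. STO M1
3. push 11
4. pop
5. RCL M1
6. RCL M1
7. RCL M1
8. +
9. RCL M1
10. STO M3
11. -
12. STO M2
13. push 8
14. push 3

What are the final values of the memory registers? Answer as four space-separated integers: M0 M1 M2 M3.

After op 1 (push 11): stack=[11] mem=[0,0,0,0]
After op 2 (STO M1): stack=[empty] mem=[0,11,0,0]
After op 3 (push 11): stack=[11] mem=[0,11,0,0]
After op 4 (pop): stack=[empty] mem=[0,11,0,0]
After op 5 (RCL M1): stack=[11] mem=[0,11,0,0]
After op 6 (RCL M1): stack=[11,11] mem=[0,11,0,0]
After op 7 (RCL M1): stack=[11,11,11] mem=[0,11,0,0]
After op 8 (+): stack=[11,22] mem=[0,11,0,0]
After op 9 (RCL M1): stack=[11,22,11] mem=[0,11,0,0]
After op 10 (STO M3): stack=[11,22] mem=[0,11,0,11]
After op 11 (-): stack=[-11] mem=[0,11,0,11]
After op 12 (STO M2): stack=[empty] mem=[0,11,-11,11]
After op 13 (push 8): stack=[8] mem=[0,11,-11,11]
After op 14 (push 3): stack=[8,3] mem=[0,11,-11,11]

Answer: 0 11 -11 11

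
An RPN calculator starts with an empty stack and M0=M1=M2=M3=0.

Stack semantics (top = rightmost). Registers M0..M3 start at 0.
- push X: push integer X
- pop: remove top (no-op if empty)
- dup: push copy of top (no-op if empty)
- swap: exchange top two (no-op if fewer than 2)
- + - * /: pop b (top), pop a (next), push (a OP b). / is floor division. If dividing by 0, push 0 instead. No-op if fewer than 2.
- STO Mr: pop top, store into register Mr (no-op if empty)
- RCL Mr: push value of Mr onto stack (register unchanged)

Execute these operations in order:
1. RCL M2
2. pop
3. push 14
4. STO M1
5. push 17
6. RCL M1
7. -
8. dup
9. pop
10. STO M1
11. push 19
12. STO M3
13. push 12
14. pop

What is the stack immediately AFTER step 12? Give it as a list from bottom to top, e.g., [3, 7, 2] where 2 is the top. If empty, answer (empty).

After op 1 (RCL M2): stack=[0] mem=[0,0,0,0]
After op 2 (pop): stack=[empty] mem=[0,0,0,0]
After op 3 (push 14): stack=[14] mem=[0,0,0,0]
After op 4 (STO M1): stack=[empty] mem=[0,14,0,0]
After op 5 (push 17): stack=[17] mem=[0,14,0,0]
After op 6 (RCL M1): stack=[17,14] mem=[0,14,0,0]
After op 7 (-): stack=[3] mem=[0,14,0,0]
After op 8 (dup): stack=[3,3] mem=[0,14,0,0]
After op 9 (pop): stack=[3] mem=[0,14,0,0]
After op 10 (STO M1): stack=[empty] mem=[0,3,0,0]
After op 11 (push 19): stack=[19] mem=[0,3,0,0]
After op 12 (STO M3): stack=[empty] mem=[0,3,0,19]

(empty)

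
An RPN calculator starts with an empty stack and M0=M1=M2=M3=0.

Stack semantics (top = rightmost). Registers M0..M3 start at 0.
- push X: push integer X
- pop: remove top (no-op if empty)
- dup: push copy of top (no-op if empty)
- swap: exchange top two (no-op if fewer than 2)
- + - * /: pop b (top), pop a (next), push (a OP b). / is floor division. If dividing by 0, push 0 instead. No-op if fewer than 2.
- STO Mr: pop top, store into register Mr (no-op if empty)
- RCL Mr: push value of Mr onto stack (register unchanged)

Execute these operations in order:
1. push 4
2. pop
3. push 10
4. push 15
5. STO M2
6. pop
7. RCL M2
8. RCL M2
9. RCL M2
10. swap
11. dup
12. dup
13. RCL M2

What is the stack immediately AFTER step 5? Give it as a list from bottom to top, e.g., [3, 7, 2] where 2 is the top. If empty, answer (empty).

After op 1 (push 4): stack=[4] mem=[0,0,0,0]
After op 2 (pop): stack=[empty] mem=[0,0,0,0]
After op 3 (push 10): stack=[10] mem=[0,0,0,0]
After op 4 (push 15): stack=[10,15] mem=[0,0,0,0]
After op 5 (STO M2): stack=[10] mem=[0,0,15,0]

[10]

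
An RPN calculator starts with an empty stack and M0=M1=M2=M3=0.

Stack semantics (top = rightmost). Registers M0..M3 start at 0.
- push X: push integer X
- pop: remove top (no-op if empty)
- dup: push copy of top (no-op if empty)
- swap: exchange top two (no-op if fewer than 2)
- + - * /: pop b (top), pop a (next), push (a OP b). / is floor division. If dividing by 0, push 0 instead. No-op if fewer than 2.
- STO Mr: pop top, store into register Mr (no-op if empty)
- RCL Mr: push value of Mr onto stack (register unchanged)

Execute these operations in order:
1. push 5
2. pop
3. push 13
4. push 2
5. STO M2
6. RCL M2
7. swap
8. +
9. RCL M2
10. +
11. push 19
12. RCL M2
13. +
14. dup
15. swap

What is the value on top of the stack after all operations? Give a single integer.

After op 1 (push 5): stack=[5] mem=[0,0,0,0]
After op 2 (pop): stack=[empty] mem=[0,0,0,0]
After op 3 (push 13): stack=[13] mem=[0,0,0,0]
After op 4 (push 2): stack=[13,2] mem=[0,0,0,0]
After op 5 (STO M2): stack=[13] mem=[0,0,2,0]
After op 6 (RCL M2): stack=[13,2] mem=[0,0,2,0]
After op 7 (swap): stack=[2,13] mem=[0,0,2,0]
After op 8 (+): stack=[15] mem=[0,0,2,0]
After op 9 (RCL M2): stack=[15,2] mem=[0,0,2,0]
After op 10 (+): stack=[17] mem=[0,0,2,0]
After op 11 (push 19): stack=[17,19] mem=[0,0,2,0]
After op 12 (RCL M2): stack=[17,19,2] mem=[0,0,2,0]
After op 13 (+): stack=[17,21] mem=[0,0,2,0]
After op 14 (dup): stack=[17,21,21] mem=[0,0,2,0]
After op 15 (swap): stack=[17,21,21] mem=[0,0,2,0]

Answer: 21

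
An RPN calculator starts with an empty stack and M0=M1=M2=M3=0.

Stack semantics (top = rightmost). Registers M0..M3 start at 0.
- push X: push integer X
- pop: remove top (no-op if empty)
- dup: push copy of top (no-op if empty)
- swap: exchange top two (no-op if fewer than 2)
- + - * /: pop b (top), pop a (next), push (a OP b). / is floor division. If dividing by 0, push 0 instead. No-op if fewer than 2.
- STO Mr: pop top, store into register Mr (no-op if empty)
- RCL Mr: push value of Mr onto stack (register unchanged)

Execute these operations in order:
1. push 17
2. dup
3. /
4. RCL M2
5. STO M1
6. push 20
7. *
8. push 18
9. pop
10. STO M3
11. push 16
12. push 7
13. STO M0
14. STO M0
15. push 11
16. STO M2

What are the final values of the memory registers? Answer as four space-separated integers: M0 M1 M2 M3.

After op 1 (push 17): stack=[17] mem=[0,0,0,0]
After op 2 (dup): stack=[17,17] mem=[0,0,0,0]
After op 3 (/): stack=[1] mem=[0,0,0,0]
After op 4 (RCL M2): stack=[1,0] mem=[0,0,0,0]
After op 5 (STO M1): stack=[1] mem=[0,0,0,0]
After op 6 (push 20): stack=[1,20] mem=[0,0,0,0]
After op 7 (*): stack=[20] mem=[0,0,0,0]
After op 8 (push 18): stack=[20,18] mem=[0,0,0,0]
After op 9 (pop): stack=[20] mem=[0,0,0,0]
After op 10 (STO M3): stack=[empty] mem=[0,0,0,20]
After op 11 (push 16): stack=[16] mem=[0,0,0,20]
After op 12 (push 7): stack=[16,7] mem=[0,0,0,20]
After op 13 (STO M0): stack=[16] mem=[7,0,0,20]
After op 14 (STO M0): stack=[empty] mem=[16,0,0,20]
After op 15 (push 11): stack=[11] mem=[16,0,0,20]
After op 16 (STO M2): stack=[empty] mem=[16,0,11,20]

Answer: 16 0 11 20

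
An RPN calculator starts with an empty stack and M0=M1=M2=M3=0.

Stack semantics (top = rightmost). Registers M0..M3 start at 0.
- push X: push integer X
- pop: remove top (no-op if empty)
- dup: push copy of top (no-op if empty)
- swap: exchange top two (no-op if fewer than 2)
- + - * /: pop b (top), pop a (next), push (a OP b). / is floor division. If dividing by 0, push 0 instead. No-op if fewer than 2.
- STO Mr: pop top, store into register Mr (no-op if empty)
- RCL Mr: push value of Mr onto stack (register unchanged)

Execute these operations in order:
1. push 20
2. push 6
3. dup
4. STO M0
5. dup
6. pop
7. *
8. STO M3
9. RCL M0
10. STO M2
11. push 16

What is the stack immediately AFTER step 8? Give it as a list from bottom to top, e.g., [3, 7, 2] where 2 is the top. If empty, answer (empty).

After op 1 (push 20): stack=[20] mem=[0,0,0,0]
After op 2 (push 6): stack=[20,6] mem=[0,0,0,0]
After op 3 (dup): stack=[20,6,6] mem=[0,0,0,0]
After op 4 (STO M0): stack=[20,6] mem=[6,0,0,0]
After op 5 (dup): stack=[20,6,6] mem=[6,0,0,0]
After op 6 (pop): stack=[20,6] mem=[6,0,0,0]
After op 7 (*): stack=[120] mem=[6,0,0,0]
After op 8 (STO M3): stack=[empty] mem=[6,0,0,120]

(empty)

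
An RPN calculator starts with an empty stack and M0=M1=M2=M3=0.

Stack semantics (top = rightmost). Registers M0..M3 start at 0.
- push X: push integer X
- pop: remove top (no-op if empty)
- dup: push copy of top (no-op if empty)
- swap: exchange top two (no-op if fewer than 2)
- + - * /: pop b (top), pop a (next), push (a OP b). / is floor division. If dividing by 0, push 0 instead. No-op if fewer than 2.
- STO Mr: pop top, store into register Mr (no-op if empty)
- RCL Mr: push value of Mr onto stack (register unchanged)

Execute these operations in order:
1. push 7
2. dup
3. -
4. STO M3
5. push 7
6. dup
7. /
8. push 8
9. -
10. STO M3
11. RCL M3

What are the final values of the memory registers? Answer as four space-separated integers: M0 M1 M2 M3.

After op 1 (push 7): stack=[7] mem=[0,0,0,0]
After op 2 (dup): stack=[7,7] mem=[0,0,0,0]
After op 3 (-): stack=[0] mem=[0,0,0,0]
After op 4 (STO M3): stack=[empty] mem=[0,0,0,0]
After op 5 (push 7): stack=[7] mem=[0,0,0,0]
After op 6 (dup): stack=[7,7] mem=[0,0,0,0]
After op 7 (/): stack=[1] mem=[0,0,0,0]
After op 8 (push 8): stack=[1,8] mem=[0,0,0,0]
After op 9 (-): stack=[-7] mem=[0,0,0,0]
After op 10 (STO M3): stack=[empty] mem=[0,0,0,-7]
After op 11 (RCL M3): stack=[-7] mem=[0,0,0,-7]

Answer: 0 0 0 -7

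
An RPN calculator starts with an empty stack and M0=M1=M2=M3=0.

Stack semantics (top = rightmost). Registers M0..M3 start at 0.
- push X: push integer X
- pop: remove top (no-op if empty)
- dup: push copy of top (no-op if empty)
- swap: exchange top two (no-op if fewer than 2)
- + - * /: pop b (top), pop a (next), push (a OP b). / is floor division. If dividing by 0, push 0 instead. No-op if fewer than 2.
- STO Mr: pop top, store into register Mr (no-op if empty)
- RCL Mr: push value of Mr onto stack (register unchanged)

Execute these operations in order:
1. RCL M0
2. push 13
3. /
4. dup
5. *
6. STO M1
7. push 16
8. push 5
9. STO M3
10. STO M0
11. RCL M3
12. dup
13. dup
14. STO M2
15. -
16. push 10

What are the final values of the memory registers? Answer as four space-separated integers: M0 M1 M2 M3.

Answer: 16 0 5 5

Derivation:
After op 1 (RCL M0): stack=[0] mem=[0,0,0,0]
After op 2 (push 13): stack=[0,13] mem=[0,0,0,0]
After op 3 (/): stack=[0] mem=[0,0,0,0]
After op 4 (dup): stack=[0,0] mem=[0,0,0,0]
After op 5 (*): stack=[0] mem=[0,0,0,0]
After op 6 (STO M1): stack=[empty] mem=[0,0,0,0]
After op 7 (push 16): stack=[16] mem=[0,0,0,0]
After op 8 (push 5): stack=[16,5] mem=[0,0,0,0]
After op 9 (STO M3): stack=[16] mem=[0,0,0,5]
After op 10 (STO M0): stack=[empty] mem=[16,0,0,5]
After op 11 (RCL M3): stack=[5] mem=[16,0,0,5]
After op 12 (dup): stack=[5,5] mem=[16,0,0,5]
After op 13 (dup): stack=[5,5,5] mem=[16,0,0,5]
After op 14 (STO M2): stack=[5,5] mem=[16,0,5,5]
After op 15 (-): stack=[0] mem=[16,0,5,5]
After op 16 (push 10): stack=[0,10] mem=[16,0,5,5]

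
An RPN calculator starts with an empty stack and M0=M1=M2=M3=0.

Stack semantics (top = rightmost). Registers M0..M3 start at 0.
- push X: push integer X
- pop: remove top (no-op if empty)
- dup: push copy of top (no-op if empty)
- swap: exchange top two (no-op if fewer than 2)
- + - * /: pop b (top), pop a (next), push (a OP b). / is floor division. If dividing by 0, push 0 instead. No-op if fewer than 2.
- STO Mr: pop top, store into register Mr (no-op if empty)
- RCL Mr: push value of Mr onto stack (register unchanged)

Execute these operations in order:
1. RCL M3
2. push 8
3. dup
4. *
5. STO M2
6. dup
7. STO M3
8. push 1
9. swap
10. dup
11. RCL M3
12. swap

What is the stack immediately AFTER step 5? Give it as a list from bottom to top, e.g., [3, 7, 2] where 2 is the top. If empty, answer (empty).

After op 1 (RCL M3): stack=[0] mem=[0,0,0,0]
After op 2 (push 8): stack=[0,8] mem=[0,0,0,0]
After op 3 (dup): stack=[0,8,8] mem=[0,0,0,0]
After op 4 (*): stack=[0,64] mem=[0,0,0,0]
After op 5 (STO M2): stack=[0] mem=[0,0,64,0]

[0]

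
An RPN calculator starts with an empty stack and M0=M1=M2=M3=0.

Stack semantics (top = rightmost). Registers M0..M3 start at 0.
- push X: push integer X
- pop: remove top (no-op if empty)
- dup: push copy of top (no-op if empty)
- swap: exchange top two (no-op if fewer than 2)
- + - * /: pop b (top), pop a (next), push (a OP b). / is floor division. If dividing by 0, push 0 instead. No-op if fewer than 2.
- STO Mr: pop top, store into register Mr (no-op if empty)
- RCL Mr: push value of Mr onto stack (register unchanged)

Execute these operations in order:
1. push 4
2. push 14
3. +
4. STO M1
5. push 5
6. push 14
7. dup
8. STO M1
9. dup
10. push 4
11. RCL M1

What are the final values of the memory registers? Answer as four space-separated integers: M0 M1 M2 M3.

After op 1 (push 4): stack=[4] mem=[0,0,0,0]
After op 2 (push 14): stack=[4,14] mem=[0,0,0,0]
After op 3 (+): stack=[18] mem=[0,0,0,0]
After op 4 (STO M1): stack=[empty] mem=[0,18,0,0]
After op 5 (push 5): stack=[5] mem=[0,18,0,0]
After op 6 (push 14): stack=[5,14] mem=[0,18,0,0]
After op 7 (dup): stack=[5,14,14] mem=[0,18,0,0]
After op 8 (STO M1): stack=[5,14] mem=[0,14,0,0]
After op 9 (dup): stack=[5,14,14] mem=[0,14,0,0]
After op 10 (push 4): stack=[5,14,14,4] mem=[0,14,0,0]
After op 11 (RCL M1): stack=[5,14,14,4,14] mem=[0,14,0,0]

Answer: 0 14 0 0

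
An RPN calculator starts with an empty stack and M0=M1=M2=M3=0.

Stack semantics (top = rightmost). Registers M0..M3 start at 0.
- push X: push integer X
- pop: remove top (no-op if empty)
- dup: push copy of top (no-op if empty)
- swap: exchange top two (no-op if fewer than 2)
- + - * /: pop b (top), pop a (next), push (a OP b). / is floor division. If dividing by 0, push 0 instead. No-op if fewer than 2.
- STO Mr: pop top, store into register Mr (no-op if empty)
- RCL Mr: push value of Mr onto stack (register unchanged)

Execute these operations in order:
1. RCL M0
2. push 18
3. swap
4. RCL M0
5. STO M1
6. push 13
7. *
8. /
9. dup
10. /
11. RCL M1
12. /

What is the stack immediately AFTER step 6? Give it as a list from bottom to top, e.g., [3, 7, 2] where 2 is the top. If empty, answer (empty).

After op 1 (RCL M0): stack=[0] mem=[0,0,0,0]
After op 2 (push 18): stack=[0,18] mem=[0,0,0,0]
After op 3 (swap): stack=[18,0] mem=[0,0,0,0]
After op 4 (RCL M0): stack=[18,0,0] mem=[0,0,0,0]
After op 5 (STO M1): stack=[18,0] mem=[0,0,0,0]
After op 6 (push 13): stack=[18,0,13] mem=[0,0,0,0]

[18, 0, 13]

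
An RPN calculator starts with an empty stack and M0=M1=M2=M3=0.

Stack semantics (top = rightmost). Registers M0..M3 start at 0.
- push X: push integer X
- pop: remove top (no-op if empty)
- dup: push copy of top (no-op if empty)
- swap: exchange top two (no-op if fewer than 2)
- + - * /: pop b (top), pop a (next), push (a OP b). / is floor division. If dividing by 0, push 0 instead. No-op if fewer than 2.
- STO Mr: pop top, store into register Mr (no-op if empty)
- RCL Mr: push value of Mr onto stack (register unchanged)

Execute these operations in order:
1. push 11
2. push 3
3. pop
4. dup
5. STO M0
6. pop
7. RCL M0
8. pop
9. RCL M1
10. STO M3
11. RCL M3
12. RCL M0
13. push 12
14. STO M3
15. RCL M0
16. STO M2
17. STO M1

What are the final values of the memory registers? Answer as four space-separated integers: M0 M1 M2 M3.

Answer: 11 11 11 12

Derivation:
After op 1 (push 11): stack=[11] mem=[0,0,0,0]
After op 2 (push 3): stack=[11,3] mem=[0,0,0,0]
After op 3 (pop): stack=[11] mem=[0,0,0,0]
After op 4 (dup): stack=[11,11] mem=[0,0,0,0]
After op 5 (STO M0): stack=[11] mem=[11,0,0,0]
After op 6 (pop): stack=[empty] mem=[11,0,0,0]
After op 7 (RCL M0): stack=[11] mem=[11,0,0,0]
After op 8 (pop): stack=[empty] mem=[11,0,0,0]
After op 9 (RCL M1): stack=[0] mem=[11,0,0,0]
After op 10 (STO M3): stack=[empty] mem=[11,0,0,0]
After op 11 (RCL M3): stack=[0] mem=[11,0,0,0]
After op 12 (RCL M0): stack=[0,11] mem=[11,0,0,0]
After op 13 (push 12): stack=[0,11,12] mem=[11,0,0,0]
After op 14 (STO M3): stack=[0,11] mem=[11,0,0,12]
After op 15 (RCL M0): stack=[0,11,11] mem=[11,0,0,12]
After op 16 (STO M2): stack=[0,11] mem=[11,0,11,12]
After op 17 (STO M1): stack=[0] mem=[11,11,11,12]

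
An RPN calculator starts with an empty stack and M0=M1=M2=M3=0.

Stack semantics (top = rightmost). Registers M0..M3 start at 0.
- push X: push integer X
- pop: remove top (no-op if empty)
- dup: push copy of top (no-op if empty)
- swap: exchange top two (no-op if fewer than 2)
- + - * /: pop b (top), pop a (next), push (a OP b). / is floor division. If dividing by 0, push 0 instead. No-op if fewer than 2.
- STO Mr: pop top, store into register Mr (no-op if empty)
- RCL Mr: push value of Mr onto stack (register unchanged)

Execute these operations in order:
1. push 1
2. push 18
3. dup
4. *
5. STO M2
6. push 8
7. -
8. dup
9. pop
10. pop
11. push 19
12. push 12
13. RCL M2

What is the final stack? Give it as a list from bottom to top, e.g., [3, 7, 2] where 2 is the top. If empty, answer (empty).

Answer: [19, 12, 324]

Derivation:
After op 1 (push 1): stack=[1] mem=[0,0,0,0]
After op 2 (push 18): stack=[1,18] mem=[0,0,0,0]
After op 3 (dup): stack=[1,18,18] mem=[0,0,0,0]
After op 4 (*): stack=[1,324] mem=[0,0,0,0]
After op 5 (STO M2): stack=[1] mem=[0,0,324,0]
After op 6 (push 8): stack=[1,8] mem=[0,0,324,0]
After op 7 (-): stack=[-7] mem=[0,0,324,0]
After op 8 (dup): stack=[-7,-7] mem=[0,0,324,0]
After op 9 (pop): stack=[-7] mem=[0,0,324,0]
After op 10 (pop): stack=[empty] mem=[0,0,324,0]
After op 11 (push 19): stack=[19] mem=[0,0,324,0]
After op 12 (push 12): stack=[19,12] mem=[0,0,324,0]
After op 13 (RCL M2): stack=[19,12,324] mem=[0,0,324,0]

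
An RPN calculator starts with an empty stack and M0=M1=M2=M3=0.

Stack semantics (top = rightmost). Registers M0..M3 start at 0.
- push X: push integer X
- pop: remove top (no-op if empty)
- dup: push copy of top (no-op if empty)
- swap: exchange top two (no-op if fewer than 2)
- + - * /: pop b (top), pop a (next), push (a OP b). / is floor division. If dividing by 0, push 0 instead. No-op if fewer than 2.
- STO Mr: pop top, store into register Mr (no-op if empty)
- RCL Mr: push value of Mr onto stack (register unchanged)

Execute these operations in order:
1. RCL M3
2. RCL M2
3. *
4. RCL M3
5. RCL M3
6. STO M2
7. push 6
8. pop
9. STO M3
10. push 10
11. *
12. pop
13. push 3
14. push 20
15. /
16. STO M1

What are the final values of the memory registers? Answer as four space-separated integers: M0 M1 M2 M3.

After op 1 (RCL M3): stack=[0] mem=[0,0,0,0]
After op 2 (RCL M2): stack=[0,0] mem=[0,0,0,0]
After op 3 (*): stack=[0] mem=[0,0,0,0]
After op 4 (RCL M3): stack=[0,0] mem=[0,0,0,0]
After op 5 (RCL M3): stack=[0,0,0] mem=[0,0,0,0]
After op 6 (STO M2): stack=[0,0] mem=[0,0,0,0]
After op 7 (push 6): stack=[0,0,6] mem=[0,0,0,0]
After op 8 (pop): stack=[0,0] mem=[0,0,0,0]
After op 9 (STO M3): stack=[0] mem=[0,0,0,0]
After op 10 (push 10): stack=[0,10] mem=[0,0,0,0]
After op 11 (*): stack=[0] mem=[0,0,0,0]
After op 12 (pop): stack=[empty] mem=[0,0,0,0]
After op 13 (push 3): stack=[3] mem=[0,0,0,0]
After op 14 (push 20): stack=[3,20] mem=[0,0,0,0]
After op 15 (/): stack=[0] mem=[0,0,0,0]
After op 16 (STO M1): stack=[empty] mem=[0,0,0,0]

Answer: 0 0 0 0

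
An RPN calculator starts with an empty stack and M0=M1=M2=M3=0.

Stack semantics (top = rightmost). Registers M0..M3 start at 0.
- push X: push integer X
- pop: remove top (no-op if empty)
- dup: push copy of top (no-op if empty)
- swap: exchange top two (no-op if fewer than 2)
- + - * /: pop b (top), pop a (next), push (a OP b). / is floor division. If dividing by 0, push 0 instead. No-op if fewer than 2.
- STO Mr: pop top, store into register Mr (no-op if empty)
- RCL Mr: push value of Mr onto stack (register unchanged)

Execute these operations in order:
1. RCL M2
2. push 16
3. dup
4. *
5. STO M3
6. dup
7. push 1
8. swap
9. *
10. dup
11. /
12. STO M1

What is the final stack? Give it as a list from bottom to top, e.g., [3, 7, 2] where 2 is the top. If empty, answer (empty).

Answer: [0]

Derivation:
After op 1 (RCL M2): stack=[0] mem=[0,0,0,0]
After op 2 (push 16): stack=[0,16] mem=[0,0,0,0]
After op 3 (dup): stack=[0,16,16] mem=[0,0,0,0]
After op 4 (*): stack=[0,256] mem=[0,0,0,0]
After op 5 (STO M3): stack=[0] mem=[0,0,0,256]
After op 6 (dup): stack=[0,0] mem=[0,0,0,256]
After op 7 (push 1): stack=[0,0,1] mem=[0,0,0,256]
After op 8 (swap): stack=[0,1,0] mem=[0,0,0,256]
After op 9 (*): stack=[0,0] mem=[0,0,0,256]
After op 10 (dup): stack=[0,0,0] mem=[0,0,0,256]
After op 11 (/): stack=[0,0] mem=[0,0,0,256]
After op 12 (STO M1): stack=[0] mem=[0,0,0,256]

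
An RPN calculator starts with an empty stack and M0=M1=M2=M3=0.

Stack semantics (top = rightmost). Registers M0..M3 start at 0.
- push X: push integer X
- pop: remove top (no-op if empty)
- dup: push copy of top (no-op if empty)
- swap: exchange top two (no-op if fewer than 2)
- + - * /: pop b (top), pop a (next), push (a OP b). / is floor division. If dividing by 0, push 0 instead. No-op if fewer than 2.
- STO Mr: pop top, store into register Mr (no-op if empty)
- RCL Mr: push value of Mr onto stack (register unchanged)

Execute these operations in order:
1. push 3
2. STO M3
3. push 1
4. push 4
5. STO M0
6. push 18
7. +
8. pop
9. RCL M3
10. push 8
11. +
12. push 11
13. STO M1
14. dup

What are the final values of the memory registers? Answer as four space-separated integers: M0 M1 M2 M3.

After op 1 (push 3): stack=[3] mem=[0,0,0,0]
After op 2 (STO M3): stack=[empty] mem=[0,0,0,3]
After op 3 (push 1): stack=[1] mem=[0,0,0,3]
After op 4 (push 4): stack=[1,4] mem=[0,0,0,3]
After op 5 (STO M0): stack=[1] mem=[4,0,0,3]
After op 6 (push 18): stack=[1,18] mem=[4,0,0,3]
After op 7 (+): stack=[19] mem=[4,0,0,3]
After op 8 (pop): stack=[empty] mem=[4,0,0,3]
After op 9 (RCL M3): stack=[3] mem=[4,0,0,3]
After op 10 (push 8): stack=[3,8] mem=[4,0,0,3]
After op 11 (+): stack=[11] mem=[4,0,0,3]
After op 12 (push 11): stack=[11,11] mem=[4,0,0,3]
After op 13 (STO M1): stack=[11] mem=[4,11,0,3]
After op 14 (dup): stack=[11,11] mem=[4,11,0,3]

Answer: 4 11 0 3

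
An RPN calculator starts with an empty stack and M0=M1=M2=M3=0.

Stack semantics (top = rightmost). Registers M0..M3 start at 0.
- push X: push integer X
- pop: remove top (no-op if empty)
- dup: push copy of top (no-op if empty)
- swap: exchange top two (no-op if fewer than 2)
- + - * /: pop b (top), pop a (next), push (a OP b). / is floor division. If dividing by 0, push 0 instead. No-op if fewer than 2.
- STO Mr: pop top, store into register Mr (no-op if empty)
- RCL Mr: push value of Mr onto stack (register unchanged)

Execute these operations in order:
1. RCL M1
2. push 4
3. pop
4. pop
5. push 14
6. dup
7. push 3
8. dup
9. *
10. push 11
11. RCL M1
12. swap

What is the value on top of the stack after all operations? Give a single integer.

Answer: 11

Derivation:
After op 1 (RCL M1): stack=[0] mem=[0,0,0,0]
After op 2 (push 4): stack=[0,4] mem=[0,0,0,0]
After op 3 (pop): stack=[0] mem=[0,0,0,0]
After op 4 (pop): stack=[empty] mem=[0,0,0,0]
After op 5 (push 14): stack=[14] mem=[0,0,0,0]
After op 6 (dup): stack=[14,14] mem=[0,0,0,0]
After op 7 (push 3): stack=[14,14,3] mem=[0,0,0,0]
After op 8 (dup): stack=[14,14,3,3] mem=[0,0,0,0]
After op 9 (*): stack=[14,14,9] mem=[0,0,0,0]
After op 10 (push 11): stack=[14,14,9,11] mem=[0,0,0,0]
After op 11 (RCL M1): stack=[14,14,9,11,0] mem=[0,0,0,0]
After op 12 (swap): stack=[14,14,9,0,11] mem=[0,0,0,0]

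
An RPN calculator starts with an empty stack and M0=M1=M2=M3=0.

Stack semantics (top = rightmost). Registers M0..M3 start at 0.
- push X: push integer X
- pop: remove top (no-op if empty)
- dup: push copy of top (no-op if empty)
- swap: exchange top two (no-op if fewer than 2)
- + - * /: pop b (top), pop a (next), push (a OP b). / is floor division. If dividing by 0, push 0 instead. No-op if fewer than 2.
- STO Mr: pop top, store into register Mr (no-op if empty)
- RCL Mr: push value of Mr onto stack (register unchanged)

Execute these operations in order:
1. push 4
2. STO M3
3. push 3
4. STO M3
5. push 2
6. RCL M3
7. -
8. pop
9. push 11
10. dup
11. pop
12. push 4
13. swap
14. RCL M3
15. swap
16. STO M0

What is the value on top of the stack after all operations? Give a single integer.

After op 1 (push 4): stack=[4] mem=[0,0,0,0]
After op 2 (STO M3): stack=[empty] mem=[0,0,0,4]
After op 3 (push 3): stack=[3] mem=[0,0,0,4]
After op 4 (STO M3): stack=[empty] mem=[0,0,0,3]
After op 5 (push 2): stack=[2] mem=[0,0,0,3]
After op 6 (RCL M3): stack=[2,3] mem=[0,0,0,3]
After op 7 (-): stack=[-1] mem=[0,0,0,3]
After op 8 (pop): stack=[empty] mem=[0,0,0,3]
After op 9 (push 11): stack=[11] mem=[0,0,0,3]
After op 10 (dup): stack=[11,11] mem=[0,0,0,3]
After op 11 (pop): stack=[11] mem=[0,0,0,3]
After op 12 (push 4): stack=[11,4] mem=[0,0,0,3]
After op 13 (swap): stack=[4,11] mem=[0,0,0,3]
After op 14 (RCL M3): stack=[4,11,3] mem=[0,0,0,3]
After op 15 (swap): stack=[4,3,11] mem=[0,0,0,3]
After op 16 (STO M0): stack=[4,3] mem=[11,0,0,3]

Answer: 3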